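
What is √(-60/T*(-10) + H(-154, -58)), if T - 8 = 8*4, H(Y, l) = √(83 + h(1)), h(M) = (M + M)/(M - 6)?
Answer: √(375 + 5*√2065)/5 ≈ 4.9080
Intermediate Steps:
h(M) = 2*M/(-6 + M) (h(M) = (2*M)/(-6 + M) = 2*M/(-6 + M))
H(Y, l) = √2065/5 (H(Y, l) = √(83 + 2*1/(-6 + 1)) = √(83 + 2*1/(-5)) = √(83 + 2*1*(-⅕)) = √(83 - ⅖) = √(413/5) = √2065/5)
T = 40 (T = 8 + 8*4 = 8 + 32 = 40)
√(-60/T*(-10) + H(-154, -58)) = √(-60/40*(-10) + √2065/5) = √(-6*¼*(-10) + √2065/5) = √(-3/2*(-10) + √2065/5) = √(15 + √2065/5)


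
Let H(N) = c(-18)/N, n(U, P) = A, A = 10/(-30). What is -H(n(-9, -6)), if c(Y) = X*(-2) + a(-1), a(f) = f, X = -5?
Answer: 27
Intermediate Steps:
A = -⅓ (A = 10*(-1/30) = -⅓ ≈ -0.33333)
c(Y) = 9 (c(Y) = -5*(-2) - 1 = 10 - 1 = 9)
n(U, P) = -⅓
H(N) = 9/N
-H(n(-9, -6)) = -9/(-⅓) = -9*(-3) = -1*(-27) = 27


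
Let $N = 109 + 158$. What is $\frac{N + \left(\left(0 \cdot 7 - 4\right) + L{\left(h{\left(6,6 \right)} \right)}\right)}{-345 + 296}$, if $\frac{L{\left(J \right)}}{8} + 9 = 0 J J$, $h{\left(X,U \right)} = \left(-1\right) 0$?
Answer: $- \frac{191}{49} \approx -3.898$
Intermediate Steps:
$h{\left(X,U \right)} = 0$
$L{\left(J \right)} = -72$ ($L{\left(J \right)} = -72 + 8 \cdot 0 J J = -72 + 8 \cdot 0 J = -72 + 8 \cdot 0 = -72 + 0 = -72$)
$N = 267$
$\frac{N + \left(\left(0 \cdot 7 - 4\right) + L{\left(h{\left(6,6 \right)} \right)}\right)}{-345 + 296} = \frac{267 + \left(\left(0 \cdot 7 - 4\right) - 72\right)}{-345 + 296} = \frac{267 + \left(\left(0 - 4\right) - 72\right)}{-49} = \left(267 - 76\right) \left(- \frac{1}{49}\right) = 191 \left(- \frac{1}{49}\right) = - \frac{191}{49}$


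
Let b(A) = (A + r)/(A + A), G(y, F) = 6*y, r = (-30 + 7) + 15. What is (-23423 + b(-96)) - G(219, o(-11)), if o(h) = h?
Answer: -593675/24 ≈ -24736.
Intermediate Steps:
r = -8 (r = -23 + 15 = -8)
b(A) = (-8 + A)/(2*A) (b(A) = (A - 8)/(A + A) = (-8 + A)/((2*A)) = (-8 + A)*(1/(2*A)) = (-8 + A)/(2*A))
(-23423 + b(-96)) - G(219, o(-11)) = (-23423 + (½)*(-8 - 96)/(-96)) - 6*219 = (-23423 + (½)*(-1/96)*(-104)) - 1*1314 = (-23423 + 13/24) - 1314 = -562139/24 - 1314 = -593675/24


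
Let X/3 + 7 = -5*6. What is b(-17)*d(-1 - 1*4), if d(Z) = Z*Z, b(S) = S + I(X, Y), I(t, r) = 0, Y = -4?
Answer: -425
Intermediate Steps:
X = -111 (X = -21 + 3*(-5*6) = -21 + 3*(-30) = -21 - 90 = -111)
b(S) = S (b(S) = S + 0 = S)
d(Z) = Z²
b(-17)*d(-1 - 1*4) = -17*(-1 - 1*4)² = -17*(-1 - 4)² = -17*(-5)² = -17*25 = -425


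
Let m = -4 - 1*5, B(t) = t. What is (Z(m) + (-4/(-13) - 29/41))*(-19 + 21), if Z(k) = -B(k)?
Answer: 9168/533 ≈ 17.201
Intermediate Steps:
m = -9 (m = -4 - 5 = -9)
Z(k) = -k
(Z(m) + (-4/(-13) - 29/41))*(-19 + 21) = (-1*(-9) + (-4/(-13) - 29/41))*(-19 + 21) = (9 + (-4*(-1/13) - 29*1/41))*2 = (9 + (4/13 - 29/41))*2 = (9 - 213/533)*2 = (4584/533)*2 = 9168/533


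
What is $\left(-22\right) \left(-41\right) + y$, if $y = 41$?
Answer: $943$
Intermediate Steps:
$\left(-22\right) \left(-41\right) + y = \left(-22\right) \left(-41\right) + 41 = 902 + 41 = 943$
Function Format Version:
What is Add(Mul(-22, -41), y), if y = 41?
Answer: 943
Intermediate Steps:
Add(Mul(-22, -41), y) = Add(Mul(-22, -41), 41) = Add(902, 41) = 943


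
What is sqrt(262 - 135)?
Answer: sqrt(127) ≈ 11.269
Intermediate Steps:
sqrt(262 - 135) = sqrt(127)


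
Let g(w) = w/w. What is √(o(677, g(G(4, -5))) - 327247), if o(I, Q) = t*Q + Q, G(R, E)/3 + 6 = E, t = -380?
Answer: I*√327626 ≈ 572.39*I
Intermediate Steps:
G(R, E) = -18 + 3*E
g(w) = 1
o(I, Q) = -379*Q (o(I, Q) = -380*Q + Q = -379*Q)
√(o(677, g(G(4, -5))) - 327247) = √(-379*1 - 327247) = √(-379 - 327247) = √(-327626) = I*√327626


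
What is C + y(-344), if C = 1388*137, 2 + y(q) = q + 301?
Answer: 190111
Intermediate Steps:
y(q) = 299 + q (y(q) = -2 + (q + 301) = -2 + (301 + q) = 299 + q)
C = 190156
C + y(-344) = 190156 + (299 - 344) = 190156 - 45 = 190111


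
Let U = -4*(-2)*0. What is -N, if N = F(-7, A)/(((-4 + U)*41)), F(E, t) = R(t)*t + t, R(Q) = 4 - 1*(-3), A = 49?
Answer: 98/41 ≈ 2.3902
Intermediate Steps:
R(Q) = 7 (R(Q) = 4 + 3 = 7)
F(E, t) = 8*t (F(E, t) = 7*t + t = 8*t)
U = 0 (U = 8*0 = 0)
N = -98/41 (N = (8*49)/(((-4 + 0)*41)) = 392/((-4*41)) = 392/(-164) = 392*(-1/164) = -98/41 ≈ -2.3902)
-N = -1*(-98/41) = 98/41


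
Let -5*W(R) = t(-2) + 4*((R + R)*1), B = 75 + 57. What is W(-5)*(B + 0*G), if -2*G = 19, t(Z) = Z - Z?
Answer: 1056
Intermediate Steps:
t(Z) = 0
G = -19/2 (G = -½*19 = -19/2 ≈ -9.5000)
B = 132
W(R) = -8*R/5 (W(R) = -(0 + 4*((R + R)*1))/5 = -(0 + 4*((2*R)*1))/5 = -(0 + 4*(2*R))/5 = -(0 + 8*R)/5 = -8*R/5)
W(-5)*(B + 0*G) = (-8/5*(-5))*(132 + 0*(-19/2)) = 8*(132 + 0) = 8*132 = 1056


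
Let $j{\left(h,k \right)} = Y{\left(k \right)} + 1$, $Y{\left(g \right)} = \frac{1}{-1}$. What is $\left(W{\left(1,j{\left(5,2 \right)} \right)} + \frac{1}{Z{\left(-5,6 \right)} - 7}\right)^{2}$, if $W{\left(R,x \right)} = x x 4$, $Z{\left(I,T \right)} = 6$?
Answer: $1$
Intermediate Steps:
$Y{\left(g \right)} = -1$
$j{\left(h,k \right)} = 0$ ($j{\left(h,k \right)} = -1 + 1 = 0$)
$W{\left(R,x \right)} = 4 x^{2}$ ($W{\left(R,x \right)} = x^{2} \cdot 4 = 4 x^{2}$)
$\left(W{\left(1,j{\left(5,2 \right)} \right)} + \frac{1}{Z{\left(-5,6 \right)} - 7}\right)^{2} = \left(4 \cdot 0^{2} + \frac{1}{6 - 7}\right)^{2} = \left(4 \cdot 0 + \frac{1}{-1}\right)^{2} = \left(0 - 1\right)^{2} = \left(-1\right)^{2} = 1$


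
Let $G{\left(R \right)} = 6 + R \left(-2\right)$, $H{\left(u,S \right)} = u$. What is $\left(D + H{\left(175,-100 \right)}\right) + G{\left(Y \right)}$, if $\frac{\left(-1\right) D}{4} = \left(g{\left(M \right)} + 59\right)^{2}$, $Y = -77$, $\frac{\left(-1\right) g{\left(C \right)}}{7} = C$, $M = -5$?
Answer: $-35009$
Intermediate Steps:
$g{\left(C \right)} = - 7 C$
$G{\left(R \right)} = 6 - 2 R$
$D = -35344$ ($D = - 4 \left(\left(-7\right) \left(-5\right) + 59\right)^{2} = - 4 \left(35 + 59\right)^{2} = - 4 \cdot 94^{2} = \left(-4\right) 8836 = -35344$)
$\left(D + H{\left(175,-100 \right)}\right) + G{\left(Y \right)} = \left(-35344 + 175\right) + \left(6 - -154\right) = -35169 + \left(6 + 154\right) = -35169 + 160 = -35009$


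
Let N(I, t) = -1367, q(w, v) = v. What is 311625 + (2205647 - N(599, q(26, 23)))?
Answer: 2518639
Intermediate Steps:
311625 + (2205647 - N(599, q(26, 23))) = 311625 + (2205647 - 1*(-1367)) = 311625 + (2205647 + 1367) = 311625 + 2207014 = 2518639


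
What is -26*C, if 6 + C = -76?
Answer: 2132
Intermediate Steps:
C = -82 (C = -6 - 76 = -82)
-26*C = -26*(-82) = 2132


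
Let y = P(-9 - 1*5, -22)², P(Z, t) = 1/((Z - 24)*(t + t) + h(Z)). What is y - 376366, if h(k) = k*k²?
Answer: -432513785343/1149184 ≈ -3.7637e+5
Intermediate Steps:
h(k) = k³
P(Z, t) = 1/(Z³ + 2*t*(-24 + Z)) (P(Z, t) = 1/((Z - 24)*(t + t) + Z³) = 1/((-24 + Z)*(2*t) + Z³) = 1/(2*t*(-24 + Z) + Z³) = 1/(Z³ + 2*t*(-24 + Z)))
y = 1/1149184 (y = (1/((-9 - 1*5)³ - 48*(-22) + 2*(-9 - 1*5)*(-22)))² = (1/((-9 - 5)³ + 1056 + 2*(-9 - 5)*(-22)))² = (1/((-14)³ + 1056 + 2*(-14)*(-22)))² = (1/(-2744 + 1056 + 616))² = (1/(-1072))² = (-1/1072)² = 1/1149184 ≈ 8.7018e-7)
y - 376366 = 1/1149184 - 376366 = -432513785343/1149184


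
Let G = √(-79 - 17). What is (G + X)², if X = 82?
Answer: 6628 + 656*I*√6 ≈ 6628.0 + 1606.9*I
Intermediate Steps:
G = 4*I*√6 (G = √(-96) = 4*I*√6 ≈ 9.798*I)
(G + X)² = (4*I*√6 + 82)² = (82 + 4*I*√6)²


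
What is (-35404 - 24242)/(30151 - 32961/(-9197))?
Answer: -274282131/138665854 ≈ -1.9780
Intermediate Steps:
(-35404 - 24242)/(30151 - 32961/(-9197)) = -59646/(30151 - 32961*(-1/9197)) = -59646/(30151 + 32961/9197) = -59646/277331708/9197 = -59646*9197/277331708 = -274282131/138665854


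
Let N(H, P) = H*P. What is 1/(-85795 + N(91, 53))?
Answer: -1/80972 ≈ -1.2350e-5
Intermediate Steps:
1/(-85795 + N(91, 53)) = 1/(-85795 + 91*53) = 1/(-85795 + 4823) = 1/(-80972) = -1/80972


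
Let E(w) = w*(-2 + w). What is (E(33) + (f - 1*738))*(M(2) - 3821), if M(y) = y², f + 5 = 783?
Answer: -4057471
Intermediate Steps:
f = 778 (f = -5 + 783 = 778)
(E(33) + (f - 1*738))*(M(2) - 3821) = (33*(-2 + 33) + (778 - 1*738))*(2² - 3821) = (33*31 + (778 - 738))*(4 - 3821) = (1023 + 40)*(-3817) = 1063*(-3817) = -4057471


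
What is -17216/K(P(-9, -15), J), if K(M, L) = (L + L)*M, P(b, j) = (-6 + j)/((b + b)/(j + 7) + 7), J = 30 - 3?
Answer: 79624/567 ≈ 140.43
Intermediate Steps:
J = 27
P(b, j) = (-6 + j)/(7 + 2*b/(7 + j)) (P(b, j) = (-6 + j)/((2*b)/(7 + j) + 7) = (-6 + j)/(2*b/(7 + j) + 7) = (-6 + j)/(7 + 2*b/(7 + j)))
K(M, L) = 2*L*M (K(M, L) = (2*L)*M = 2*L*M)
-17216/K(P(-9, -15), J) = -17216*(49 + 2*(-9) + 7*(-15))/(54*(-42 - 15 + (-15)²)) = -17216*(49 - 18 - 105)/(54*(-42 - 15 + 225)) = -17216/(2*27*(168/(-74))) = -17216/(2*27*(-1/74*168)) = -17216/(2*27*(-84/37)) = -17216/(-4536/37) = -17216*(-37/4536) = 79624/567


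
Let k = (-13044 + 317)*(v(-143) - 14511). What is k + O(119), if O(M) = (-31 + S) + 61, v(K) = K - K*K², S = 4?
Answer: -37029880997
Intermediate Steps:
v(K) = K - K³
O(M) = 34 (O(M) = (-31 + 4) + 61 = -27 + 61 = 34)
k = -37029881031 (k = (-13044 + 317)*((-143 - 1*(-143)³) - 14511) = -12727*((-143 - 1*(-2924207)) - 14511) = -12727*((-143 + 2924207) - 14511) = -12727*(2924064 - 14511) = -12727*2909553 = -37029881031)
k + O(119) = -37029881031 + 34 = -37029880997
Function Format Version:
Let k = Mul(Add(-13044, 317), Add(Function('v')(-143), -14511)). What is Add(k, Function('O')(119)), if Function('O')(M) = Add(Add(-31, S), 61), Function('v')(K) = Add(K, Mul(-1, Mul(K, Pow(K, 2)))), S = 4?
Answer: -37029880997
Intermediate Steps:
Function('v')(K) = Add(K, Mul(-1, Pow(K, 3)))
Function('O')(M) = 34 (Function('O')(M) = Add(Add(-31, 4), 61) = Add(-27, 61) = 34)
k = -37029881031 (k = Mul(Add(-13044, 317), Add(Add(-143, Mul(-1, Pow(-143, 3))), -14511)) = Mul(-12727, Add(Add(-143, Mul(-1, -2924207)), -14511)) = Mul(-12727, Add(Add(-143, 2924207), -14511)) = Mul(-12727, Add(2924064, -14511)) = Mul(-12727, 2909553) = -37029881031)
Add(k, Function('O')(119)) = Add(-37029881031, 34) = -37029880997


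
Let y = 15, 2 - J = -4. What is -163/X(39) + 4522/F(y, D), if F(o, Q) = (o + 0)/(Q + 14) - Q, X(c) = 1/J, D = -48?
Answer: -203954/231 ≈ -882.92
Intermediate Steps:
J = 6 (J = 2 - 1*(-4) = 2 + 4 = 6)
X(c) = ⅙ (X(c) = 1/6 = ⅙)
F(o, Q) = -Q + o/(14 + Q) (F(o, Q) = o/(14 + Q) - Q = -Q + o/(14 + Q))
-163/X(39) + 4522/F(y, D) = -163/⅙ + 4522/(((15 - 1*(-48)² - 14*(-48))/(14 - 48))) = -163*6 + 4522/(((15 - 1*2304 + 672)/(-34))) = -978 + 4522/((-(15 - 2304 + 672)/34)) = -978 + 4522/((-1/34*(-1617))) = -978 + 4522/(1617/34) = -978 + 4522*(34/1617) = -978 + 21964/231 = -203954/231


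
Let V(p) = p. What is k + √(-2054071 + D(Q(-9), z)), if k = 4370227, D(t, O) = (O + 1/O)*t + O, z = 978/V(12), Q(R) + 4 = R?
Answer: 4370227 + I*√54600601119/163 ≈ 4.3702e+6 + 1433.5*I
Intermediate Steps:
Q(R) = -4 + R
z = 163/2 (z = 978/12 = 978*(1/12) = 163/2 ≈ 81.500)
D(t, O) = O + t*(O + 1/O) (D(t, O) = t*(O + 1/O) + O = O + t*(O + 1/O))
k + √(-2054071 + D(Q(-9), z)) = 4370227 + √(-2054071 + (163/2 + 163*(-4 - 9)/2 + (-4 - 9)/(163/2))) = 4370227 + √(-2054071 + (163/2 + (163/2)*(-13) - 13*2/163)) = 4370227 + √(-2054071 + (163/2 - 2119/2 - 26/163)) = 4370227 + √(-2054071 - 159440/163) = 4370227 + √(-334973013/163) = 4370227 + I*√54600601119/163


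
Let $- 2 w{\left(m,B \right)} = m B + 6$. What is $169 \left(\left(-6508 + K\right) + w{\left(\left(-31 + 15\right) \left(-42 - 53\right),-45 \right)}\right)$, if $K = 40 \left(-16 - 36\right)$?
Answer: $4327921$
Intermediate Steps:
$K = -2080$ ($K = 40 \left(-52\right) = -2080$)
$w{\left(m,B \right)} = -3 - \frac{B m}{2}$ ($w{\left(m,B \right)} = - \frac{m B + 6}{2} = - \frac{B m + 6}{2} = - \frac{6 + B m}{2} = -3 - \frac{B m}{2}$)
$169 \left(\left(-6508 + K\right) + w{\left(\left(-31 + 15\right) \left(-42 - 53\right),-45 \right)}\right) = 169 \left(\left(-6508 - 2080\right) - \left(3 - \frac{45 \left(-31 + 15\right) \left(-42 - 53\right)}{2}\right)\right) = 169 \left(-8588 - \left(3 - \frac{45 \left(\left(-16\right) \left(-95\right)\right)}{2}\right)\right) = 169 \left(-8588 - \left(3 - 34200\right)\right) = 169 \left(-8588 + \left(-3 + 34200\right)\right) = 169 \left(-8588 + 34197\right) = 169 \cdot 25609 = 4327921$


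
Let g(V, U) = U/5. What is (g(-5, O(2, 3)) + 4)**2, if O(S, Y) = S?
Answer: 484/25 ≈ 19.360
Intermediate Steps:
g(V, U) = U/5 (g(V, U) = U*(1/5) = U/5)
(g(-5, O(2, 3)) + 4)**2 = ((1/5)*2 + 4)**2 = (2/5 + 4)**2 = (22/5)**2 = 484/25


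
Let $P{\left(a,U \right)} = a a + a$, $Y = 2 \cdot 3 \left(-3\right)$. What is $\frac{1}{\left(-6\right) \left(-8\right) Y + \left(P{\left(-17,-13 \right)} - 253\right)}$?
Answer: $- \frac{1}{845} \approx -0.0011834$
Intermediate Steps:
$Y = -18$ ($Y = 6 \left(-3\right) = -18$)
$P{\left(a,U \right)} = a + a^{2}$ ($P{\left(a,U \right)} = a^{2} + a = a + a^{2}$)
$\frac{1}{\left(-6\right) \left(-8\right) Y + \left(P{\left(-17,-13 \right)} - 253\right)} = \frac{1}{\left(-6\right) \left(-8\right) \left(-18\right) - \left(253 + 17 \left(1 - 17\right)\right)} = \frac{1}{48 \left(-18\right) - -19} = \frac{1}{-864 + \left(272 - 253\right)} = \frac{1}{-864 + 19} = \frac{1}{-845} = - \frac{1}{845}$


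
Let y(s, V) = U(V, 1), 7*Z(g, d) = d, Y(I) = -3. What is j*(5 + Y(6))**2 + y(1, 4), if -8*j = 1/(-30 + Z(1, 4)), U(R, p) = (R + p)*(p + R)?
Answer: 10307/412 ≈ 25.017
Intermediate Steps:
Z(g, d) = d/7
U(R, p) = (R + p)**2 (U(R, p) = (R + p)*(R + p) = (R + p)**2)
y(s, V) = (1 + V)**2 (y(s, V) = (V + 1)**2 = (1 + V)**2)
j = 7/1648 (j = -1/(8*(-30 + (1/7)*4)) = -1/(8*(-30 + 4/7)) = -1/(8*(-206/7)) = -1/8*(-7/206) = 7/1648 ≈ 0.0042476)
j*(5 + Y(6))**2 + y(1, 4) = 7*(5 - 3)**2/1648 + (1 + 4)**2 = (7/1648)*2**2 + 5**2 = (7/1648)*4 + 25 = 7/412 + 25 = 10307/412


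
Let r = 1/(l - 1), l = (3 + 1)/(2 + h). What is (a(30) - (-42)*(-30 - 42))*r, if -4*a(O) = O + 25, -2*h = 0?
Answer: -12151/4 ≈ -3037.8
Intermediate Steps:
h = 0 (h = -1/2*0 = 0)
l = 2 (l = (3 + 1)/(2 + 0) = 4/2 = 4*(1/2) = 2)
a(O) = -25/4 - O/4 (a(O) = -(O + 25)/4 = -(25 + O)/4 = -25/4 - O/4)
r = 1 (r = 1/(2 - 1) = 1/1 = 1)
(a(30) - (-42)*(-30 - 42))*r = ((-25/4 - 1/4*30) - (-42)*(-30 - 42))*1 = ((-25/4 - 15/2) - (-42)*(-72))*1 = (-55/4 - 1*3024)*1 = (-55/4 - 3024)*1 = -12151/4*1 = -12151/4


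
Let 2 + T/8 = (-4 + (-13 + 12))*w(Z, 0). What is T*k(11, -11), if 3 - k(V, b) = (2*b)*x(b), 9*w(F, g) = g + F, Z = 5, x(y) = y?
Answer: 82216/9 ≈ 9135.1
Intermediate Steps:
w(F, g) = F/9 + g/9 (w(F, g) = (g + F)/9 = (F + g)/9 = F/9 + g/9)
k(V, b) = 3 - 2*b² (k(V, b) = 3 - 2*b*b = 3 - 2*b²)
T = -344/9 (T = -16 + 8*((-4 + (-13 + 12))*((⅑)*5 + (⅑)*0)) = -16 + 8*((-4 - 1)*(5/9 + 0)) = -16 + 8*(-5*5/9) = -16 + 8*(-25/9) = -16 - 200/9 = -344/9 ≈ -38.222)
T*k(11, -11) = -344*(3 - 2*(-11)²)/9 = -344*(3 - 2*121)/9 = -344*(3 - 242)/9 = -344/9*(-239) = 82216/9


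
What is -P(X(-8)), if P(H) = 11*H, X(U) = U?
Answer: 88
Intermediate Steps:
-P(X(-8)) = -11*(-8) = -1*(-88) = 88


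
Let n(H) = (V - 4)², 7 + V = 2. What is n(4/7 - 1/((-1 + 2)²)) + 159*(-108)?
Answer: -17091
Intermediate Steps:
V = -5 (V = -7 + 2 = -5)
n(H) = 81 (n(H) = (-5 - 4)² = (-9)² = 81)
n(4/7 - 1/((-1 + 2)²)) + 159*(-108) = 81 + 159*(-108) = 81 - 17172 = -17091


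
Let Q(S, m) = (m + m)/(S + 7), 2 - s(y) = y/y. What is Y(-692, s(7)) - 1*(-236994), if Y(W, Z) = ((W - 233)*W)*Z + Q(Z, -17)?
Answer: 3508359/4 ≈ 8.7709e+5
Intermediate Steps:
s(y) = 1 (s(y) = 2 - y/y = 2 - 1*1 = 2 - 1 = 1)
Q(S, m) = 2*m/(7 + S) (Q(S, m) = (2*m)/(7 + S) = 2*m/(7 + S))
Y(W, Z) = -34/(7 + Z) + W*Z*(-233 + W) (Y(W, Z) = ((W - 233)*W)*Z + 2*(-17)/(7 + Z) = ((-233 + W)*W)*Z - 34/(7 + Z) = (W*(-233 + W))*Z - 34/(7 + Z) = W*Z*(-233 + W) - 34/(7 + Z) = -34/(7 + Z) + W*Z*(-233 + W))
Y(-692, s(7)) - 1*(-236994) = (-34 - 692*1*(-233 - 692)*(7 + 1))/(7 + 1) - 1*(-236994) = (-34 - 692*1*(-925)*8)/8 + 236994 = (-34 + 5120800)/8 + 236994 = (1/8)*5120766 + 236994 = 2560383/4 + 236994 = 3508359/4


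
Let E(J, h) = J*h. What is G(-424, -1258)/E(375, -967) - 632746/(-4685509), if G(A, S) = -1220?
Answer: 47033167846/339816540225 ≈ 0.13841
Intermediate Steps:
G(-424, -1258)/E(375, -967) - 632746/(-4685509) = -1220/(375*(-967)) - 632746/(-4685509) = -1220/(-362625) - 632746*(-1/4685509) = -1220*(-1/362625) + 632746/4685509 = 244/72525 + 632746/4685509 = 47033167846/339816540225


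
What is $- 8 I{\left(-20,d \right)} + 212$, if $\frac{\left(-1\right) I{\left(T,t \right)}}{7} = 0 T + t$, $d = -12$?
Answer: $-460$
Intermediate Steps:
$I{\left(T,t \right)} = - 7 t$ ($I{\left(T,t \right)} = - 7 \left(0 T + t\right) = - 7 \left(0 + t\right) = - 7 t$)
$- 8 I{\left(-20,d \right)} + 212 = - 8 \left(\left(-7\right) \left(-12\right)\right) + 212 = \left(-8\right) 84 + 212 = -672 + 212 = -460$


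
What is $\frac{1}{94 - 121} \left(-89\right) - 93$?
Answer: $- \frac{2422}{27} \approx -89.704$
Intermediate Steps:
$\frac{1}{94 - 121} \left(-89\right) - 93 = \frac{1}{-27} \left(-89\right) - 93 = \left(- \frac{1}{27}\right) \left(-89\right) - 93 = \frac{89}{27} - 93 = - \frac{2422}{27}$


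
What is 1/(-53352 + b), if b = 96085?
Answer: 1/42733 ≈ 2.3401e-5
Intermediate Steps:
1/(-53352 + b) = 1/(-53352 + 96085) = 1/42733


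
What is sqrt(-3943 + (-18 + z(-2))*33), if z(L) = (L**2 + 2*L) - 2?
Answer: I*sqrt(4603) ≈ 67.845*I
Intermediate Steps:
z(L) = -2 + L**2 + 2*L
sqrt(-3943 + (-18 + z(-2))*33) = sqrt(-3943 + (-18 + (-2 + (-2)**2 + 2*(-2)))*33) = sqrt(-3943 + (-18 + (-2 + 4 - 4))*33) = sqrt(-3943 + (-18 - 2)*33) = sqrt(-3943 - 20*33) = sqrt(-3943 - 660) = sqrt(-4603) = I*sqrt(4603)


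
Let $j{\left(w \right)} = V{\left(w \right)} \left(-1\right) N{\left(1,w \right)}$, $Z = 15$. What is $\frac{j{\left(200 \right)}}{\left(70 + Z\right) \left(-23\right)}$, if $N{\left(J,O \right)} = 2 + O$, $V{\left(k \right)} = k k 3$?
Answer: $\frac{4848000}{391} \approx 12399.0$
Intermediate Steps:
$V{\left(k \right)} = 3 k^{2}$ ($V{\left(k \right)} = k^{2} \cdot 3 = 3 k^{2}$)
$j{\left(w \right)} = - 3 w^{2} \left(2 + w\right)$ ($j{\left(w \right)} = 3 w^{2} \left(-1\right) \left(2 + w\right) = - 3 w^{2} \left(2 + w\right)$)
$\frac{j{\left(200 \right)}}{\left(70 + Z\right) \left(-23\right)} = \frac{3 \cdot 200^{2} \left(-2 - 200\right)}{\left(70 + 15\right) \left(-23\right)} = \frac{3 \cdot 40000 \left(-2 - 200\right)}{85 \left(-23\right)} = \frac{3 \cdot 40000 \left(-202\right)}{-1955} = \left(-24240000\right) \left(- \frac{1}{1955}\right) = \frac{4848000}{391}$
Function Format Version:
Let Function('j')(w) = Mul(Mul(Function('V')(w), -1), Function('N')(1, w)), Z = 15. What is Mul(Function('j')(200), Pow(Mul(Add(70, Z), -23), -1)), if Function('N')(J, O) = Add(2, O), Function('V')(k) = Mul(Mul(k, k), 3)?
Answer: Rational(4848000, 391) ≈ 12399.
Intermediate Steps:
Function('V')(k) = Mul(3, Pow(k, 2)) (Function('V')(k) = Mul(Pow(k, 2), 3) = Mul(3, Pow(k, 2)))
Function('j')(w) = Mul(-3, Pow(w, 2), Add(2, w)) (Function('j')(w) = Mul(Mul(Mul(3, Pow(w, 2)), -1), Add(2, w)) = Mul(Mul(-3, Pow(w, 2)), Add(2, w)) = Mul(-3, Pow(w, 2), Add(2, w)))
Mul(Function('j')(200), Pow(Mul(Add(70, Z), -23), -1)) = Mul(Mul(3, Pow(200, 2), Add(-2, Mul(-1, 200))), Pow(Mul(Add(70, 15), -23), -1)) = Mul(Mul(3, 40000, Add(-2, -200)), Pow(Mul(85, -23), -1)) = Mul(Mul(3, 40000, -202), Pow(-1955, -1)) = Mul(-24240000, Rational(-1, 1955)) = Rational(4848000, 391)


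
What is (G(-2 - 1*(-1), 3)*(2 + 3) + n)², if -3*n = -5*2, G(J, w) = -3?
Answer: 1225/9 ≈ 136.11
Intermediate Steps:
n = 10/3 (n = -(-5)*2/3 = -⅓*(-10) = 10/3 ≈ 3.3333)
(G(-2 - 1*(-1), 3)*(2 + 3) + n)² = (-3*(2 + 3) + 10/3)² = (-3*5 + 10/3)² = (-15 + 10/3)² = (-35/3)² = 1225/9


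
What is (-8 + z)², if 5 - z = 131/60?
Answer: 96721/3600 ≈ 26.867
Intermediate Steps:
z = 169/60 (z = 5 - 131/60 = 169/60 ≈ 2.8167)
(-8 + z)² = (-8 + 169/60)² = (-311/60)² = 96721/3600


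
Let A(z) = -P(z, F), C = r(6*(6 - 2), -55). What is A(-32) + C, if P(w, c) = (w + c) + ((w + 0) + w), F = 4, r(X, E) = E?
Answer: 37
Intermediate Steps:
C = -55
P(w, c) = c + 3*w (P(w, c) = (c + w) + (w + w) = (c + w) + 2*w = c + 3*w)
A(z) = -4 - 3*z (A(z) = -(4 + 3*z) = -4 - 3*z)
A(-32) + C = (-4 - 3*(-32)) - 55 = (-4 + 96) - 55 = 92 - 55 = 37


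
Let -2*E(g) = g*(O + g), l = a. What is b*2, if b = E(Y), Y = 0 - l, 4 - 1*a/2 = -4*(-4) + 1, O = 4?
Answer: -780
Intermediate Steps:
a = -26 (a = 8 - 2*(-4*(-4) + 1) = 8 - 2*(16 + 1) = 8 - 2*17 = 8 - 34 = -26)
l = -26
Y = 26 (Y = 0 - 1*(-26) = 0 + 26 = 26)
E(g) = -g*(4 + g)/2
b = -390 (b = -1/2*26*(4 + 26) = -1/2*26*30 = -390)
b*2 = -390*2 = -780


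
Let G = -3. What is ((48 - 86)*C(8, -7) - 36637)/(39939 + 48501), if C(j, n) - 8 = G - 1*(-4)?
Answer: -36979/88440 ≈ -0.41813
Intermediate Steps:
C(j, n) = 9 (C(j, n) = 8 + (-3 - 1*(-4)) = 8 + (-3 + 4) = 8 + 1 = 9)
((48 - 86)*C(8, -7) - 36637)/(39939 + 48501) = ((48 - 86)*9 - 36637)/(39939 + 48501) = (-38*9 - 36637)/88440 = (-342 - 36637)*(1/88440) = -36979*1/88440 = -36979/88440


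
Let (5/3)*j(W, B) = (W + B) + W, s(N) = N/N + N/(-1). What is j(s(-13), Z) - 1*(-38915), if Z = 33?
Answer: 194758/5 ≈ 38952.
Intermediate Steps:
s(N) = 1 - N (s(N) = 1 + N*(-1) = 1 - N)
j(W, B) = 3*B/5 + 6*W/5 (j(W, B) = 3*((W + B) + W)/5 = 3*((B + W) + W)/5 = 3*(B + 2*W)/5 = 3*B/5 + 6*W/5)
j(s(-13), Z) - 1*(-38915) = ((3/5)*33 + 6*(1 - 1*(-13))/5) - 1*(-38915) = (99/5 + 6*(1 + 13)/5) + 38915 = (99/5 + (6/5)*14) + 38915 = (99/5 + 84/5) + 38915 = 183/5 + 38915 = 194758/5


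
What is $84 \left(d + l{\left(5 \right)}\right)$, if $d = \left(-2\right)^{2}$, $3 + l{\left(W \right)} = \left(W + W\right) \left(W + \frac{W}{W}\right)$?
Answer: $5124$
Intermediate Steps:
$l{\left(W \right)} = -3 + 2 W \left(1 + W\right)$ ($l{\left(W \right)} = -3 + \left(W + W\right) \left(W + \frac{W}{W}\right) = -3 + 2 W \left(W + 1\right) = -3 + 2 W \left(1 + W\right)$)
$d = 4$
$84 \left(d + l{\left(5 \right)}\right) = 84 \left(4 + \left(-3 + 2 \cdot 5 + 2 \cdot 5^{2}\right)\right) = 84 \left(4 + \left(-3 + 10 + 2 \cdot 25\right)\right) = 84 \left(4 + \left(-3 + 10 + 50\right)\right) = 84 \left(4 + 57\right) = 84 \cdot 61 = 5124$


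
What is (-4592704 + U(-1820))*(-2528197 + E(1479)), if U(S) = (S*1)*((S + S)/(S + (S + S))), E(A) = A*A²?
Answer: -44552228923977584/3 ≈ -1.4851e+16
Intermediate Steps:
E(A) = A³
U(S) = 2*S/3 (U(S) = S*((2*S)/(S + 2*S)) = S*((2*S)/((3*S))) = S*((2*S)*(1/(3*S))) = S*(⅔) = 2*S/3)
(-4592704 + U(-1820))*(-2528197 + E(1479)) = (-4592704 + (⅔)*(-1820))*(-2528197 + 1479³) = (-4592704 - 3640/3)*(-2528197 + 3235225239) = -13781752/3*3232697042 = -44552228923977584/3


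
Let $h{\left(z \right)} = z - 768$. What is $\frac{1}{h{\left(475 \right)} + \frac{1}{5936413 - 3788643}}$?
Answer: $- \frac{2147770}{629296609} \approx -0.003413$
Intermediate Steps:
$h{\left(z \right)} = -768 + z$
$\frac{1}{h{\left(475 \right)} + \frac{1}{5936413 - 3788643}} = \frac{1}{\left(-768 + 475\right) + \frac{1}{5936413 - 3788643}} = \frac{1}{-293 + \frac{1}{2147770}} = \frac{1}{- \frac{629296609}{2147770}} = - \frac{2147770}{629296609}$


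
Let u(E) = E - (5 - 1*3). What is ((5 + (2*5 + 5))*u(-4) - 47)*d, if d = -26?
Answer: 4342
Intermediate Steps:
u(E) = -2 + E (u(E) = E - (5 - 3) = E - 1*2 = E - 2 = -2 + E)
((5 + (2*5 + 5))*u(-4) - 47)*d = ((5 + (2*5 + 5))*(-2 - 4) - 47)*(-26) = ((5 + (10 + 5))*(-6) - 47)*(-26) = ((5 + 15)*(-6) - 47)*(-26) = (20*(-6) - 47)*(-26) = (-120 - 47)*(-26) = -167*(-26) = 4342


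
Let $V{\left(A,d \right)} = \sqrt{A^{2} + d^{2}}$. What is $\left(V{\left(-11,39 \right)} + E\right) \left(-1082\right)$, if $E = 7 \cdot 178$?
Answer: $-1348172 - 1082 \sqrt{1642} \approx -1.392 \cdot 10^{6}$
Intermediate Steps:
$E = 1246$
$\left(V{\left(-11,39 \right)} + E\right) \left(-1082\right) = \left(\sqrt{\left(-11\right)^{2} + 39^{2}} + 1246\right) \left(-1082\right) = \left(\sqrt{121 + 1521} + 1246\right) \left(-1082\right) = \left(\sqrt{1642} + 1246\right) \left(-1082\right) = \left(1246 + \sqrt{1642}\right) \left(-1082\right) = -1348172 - 1082 \sqrt{1642}$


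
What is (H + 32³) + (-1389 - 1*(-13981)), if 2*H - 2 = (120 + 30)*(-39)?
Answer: 42436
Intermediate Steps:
H = -2924 (H = 1 + ((120 + 30)*(-39))/2 = 1 + (150*(-39))/2 = 1 + (½)*(-5850) = 1 - 2925 = -2924)
(H + 32³) + (-1389 - 1*(-13981)) = (-2924 + 32³) + (-1389 - 1*(-13981)) = (-2924 + 32768) + (-1389 + 13981) = 29844 + 12592 = 42436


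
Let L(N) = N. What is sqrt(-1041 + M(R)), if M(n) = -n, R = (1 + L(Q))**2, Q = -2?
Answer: I*sqrt(1042) ≈ 32.28*I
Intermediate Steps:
R = 1 (R = (1 - 2)**2 = (-1)**2 = 1)
sqrt(-1041 + M(R)) = sqrt(-1041 - 1*1) = sqrt(-1041 - 1) = sqrt(-1042) = I*sqrt(1042)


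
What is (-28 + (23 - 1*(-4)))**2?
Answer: 1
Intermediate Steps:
(-28 + (23 - 1*(-4)))**2 = (-28 + (23 + 4))**2 = (-28 + 27)**2 = (-1)**2 = 1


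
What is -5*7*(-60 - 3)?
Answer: 2205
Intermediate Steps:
-5*7*(-60 - 3) = -35*(-63) = -1*(-2205) = 2205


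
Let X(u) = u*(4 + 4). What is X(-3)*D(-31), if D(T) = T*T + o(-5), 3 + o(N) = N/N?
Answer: -23016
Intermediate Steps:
o(N) = -2 (o(N) = -3 + N/N = -3 + 1 = -2)
X(u) = 8*u (X(u) = u*8 = 8*u)
D(T) = -2 + T² (D(T) = T*T - 2 = T² - 2 = -2 + T²)
X(-3)*D(-31) = (8*(-3))*(-2 + (-31)²) = -24*(-2 + 961) = -24*959 = -23016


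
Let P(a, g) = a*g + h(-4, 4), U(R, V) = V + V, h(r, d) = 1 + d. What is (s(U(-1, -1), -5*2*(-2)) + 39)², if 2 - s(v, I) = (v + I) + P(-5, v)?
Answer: 64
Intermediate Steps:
U(R, V) = 2*V
P(a, g) = 5 + a*g (P(a, g) = a*g + (1 + 4) = a*g + 5 = 5 + a*g)
s(v, I) = -3 - I + 4*v (s(v, I) = 2 - ((v + I) + (5 - 5*v)) = 2 - ((I + v) + (5 - 5*v)) = 2 - (5 + I - 4*v) = 2 + (-5 - I + 4*v) = -3 - I + 4*v)
(s(U(-1, -1), -5*2*(-2)) + 39)² = ((-3 - (-5*2)*(-2) + 4*(2*(-1))) + 39)² = ((-3 - (-10)*(-2) + 4*(-2)) + 39)² = ((-3 - 1*20 - 8) + 39)² = ((-3 - 20 - 8) + 39)² = (-31 + 39)² = 8² = 64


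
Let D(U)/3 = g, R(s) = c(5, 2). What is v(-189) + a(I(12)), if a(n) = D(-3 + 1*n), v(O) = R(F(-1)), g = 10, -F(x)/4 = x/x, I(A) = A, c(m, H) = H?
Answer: 32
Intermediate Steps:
F(x) = -4 (F(x) = -4*x/x = -4*1 = -4)
R(s) = 2
v(O) = 2
D(U) = 30 (D(U) = 3*10 = 30)
a(n) = 30
v(-189) + a(I(12)) = 2 + 30 = 32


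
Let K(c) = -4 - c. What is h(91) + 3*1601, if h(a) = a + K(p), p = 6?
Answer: 4884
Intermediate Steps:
h(a) = -10 + a (h(a) = a + (-4 - 1*6) = a + (-4 - 6) = a - 10 = -10 + a)
h(91) + 3*1601 = (-10 + 91) + 3*1601 = 81 + 4803 = 4884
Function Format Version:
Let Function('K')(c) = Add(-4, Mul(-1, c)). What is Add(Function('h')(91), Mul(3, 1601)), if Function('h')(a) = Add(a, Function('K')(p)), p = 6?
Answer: 4884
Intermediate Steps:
Function('h')(a) = Add(-10, a) (Function('h')(a) = Add(a, Add(-4, Mul(-1, 6))) = Add(a, Add(-4, -6)) = Add(a, -10) = Add(-10, a))
Add(Function('h')(91), Mul(3, 1601)) = Add(Add(-10, 91), Mul(3, 1601)) = Add(81, 4803) = 4884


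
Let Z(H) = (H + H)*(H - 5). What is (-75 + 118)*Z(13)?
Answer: 8944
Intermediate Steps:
Z(H) = 2*H*(-5 + H) (Z(H) = (2*H)*(-5 + H) = 2*H*(-5 + H))
(-75 + 118)*Z(13) = (-75 + 118)*(2*13*(-5 + 13)) = 43*(2*13*8) = 43*208 = 8944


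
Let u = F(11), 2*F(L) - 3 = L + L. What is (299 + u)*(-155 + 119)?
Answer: -11214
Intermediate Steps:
F(L) = 3/2 + L (F(L) = 3/2 + (L + L)/2 = 3/2 + (2*L)/2 = 3/2 + L)
u = 25/2 (u = 3/2 + 11 = 25/2 ≈ 12.500)
(299 + u)*(-155 + 119) = (299 + 25/2)*(-155 + 119) = (623/2)*(-36) = -11214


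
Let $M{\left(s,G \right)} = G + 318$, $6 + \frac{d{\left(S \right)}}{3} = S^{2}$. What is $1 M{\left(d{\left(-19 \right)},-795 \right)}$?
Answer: $-477$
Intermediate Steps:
$d{\left(S \right)} = -18 + 3 S^{2}$
$M{\left(s,G \right)} = 318 + G$
$1 M{\left(d{\left(-19 \right)},-795 \right)} = 1 \left(318 - 795\right) = 1 \left(-477\right) = -477$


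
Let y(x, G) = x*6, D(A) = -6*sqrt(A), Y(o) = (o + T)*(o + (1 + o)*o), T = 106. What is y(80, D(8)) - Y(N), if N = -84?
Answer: -151056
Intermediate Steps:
Y(o) = (106 + o)*(o + o*(1 + o)) (Y(o) = (o + 106)*(o + (1 + o)*o) = (106 + o)*(o + o*(1 + o)))
y(x, G) = 6*x
y(80, D(8)) - Y(N) = 6*80 - (-84)*(212 + (-84)**2 + 108*(-84)) = 480 - (-84)*(212 + 7056 - 9072) = 480 - (-84)*(-1804) = 480 - 1*151536 = 480 - 151536 = -151056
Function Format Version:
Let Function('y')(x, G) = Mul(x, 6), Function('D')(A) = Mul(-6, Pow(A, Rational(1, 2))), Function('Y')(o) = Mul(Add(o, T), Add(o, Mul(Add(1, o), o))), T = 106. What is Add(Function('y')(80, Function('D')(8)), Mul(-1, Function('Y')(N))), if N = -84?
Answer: -151056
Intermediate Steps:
Function('Y')(o) = Mul(Add(106, o), Add(o, Mul(o, Add(1, o)))) (Function('Y')(o) = Mul(Add(o, 106), Add(o, Mul(Add(1, o), o))) = Mul(Add(106, o), Add(o, Mul(o, Add(1, o)))))
Function('y')(x, G) = Mul(6, x)
Add(Function('y')(80, Function('D')(8)), Mul(-1, Function('Y')(N))) = Add(Mul(6, 80), Mul(-1, Mul(-84, Add(212, Pow(-84, 2), Mul(108, -84))))) = Add(480, Mul(-1, Mul(-84, Add(212, 7056, -9072)))) = Add(480, Mul(-1, Mul(-84, -1804))) = Add(480, Mul(-1, 151536)) = Add(480, -151536) = -151056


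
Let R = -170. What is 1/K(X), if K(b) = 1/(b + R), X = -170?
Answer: -340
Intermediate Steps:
K(b) = 1/(-170 + b) (K(b) = 1/(b - 170) = 1/(-170 + b))
1/K(X) = 1/(1/(-170 - 170)) = 1/(1/(-340)) = 1/(-1/340) = -340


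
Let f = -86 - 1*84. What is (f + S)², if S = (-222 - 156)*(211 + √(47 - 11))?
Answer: 6756182416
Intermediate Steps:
f = -170 (f = -86 - 84 = -170)
S = -82026 (S = -378*(211 + √36) = -378*(211 + 6) = -378*217 = -82026)
(f + S)² = (-170 - 82026)² = (-82196)² = 6756182416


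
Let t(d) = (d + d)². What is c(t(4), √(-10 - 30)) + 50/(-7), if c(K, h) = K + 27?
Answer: 587/7 ≈ 83.857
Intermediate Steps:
t(d) = 4*d² (t(d) = (2*d)² = 4*d²)
c(K, h) = 27 + K
c(t(4), √(-10 - 30)) + 50/(-7) = (27 + 4*4²) + 50/(-7) = (27 + 4*16) + 50*(-⅐) = (27 + 64) - 50/7 = 91 - 50/7 = 587/7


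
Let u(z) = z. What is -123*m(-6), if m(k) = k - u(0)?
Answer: 738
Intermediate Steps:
m(k) = k (m(k) = k - 1*0 = k + 0 = k)
-123*m(-6) = -123*(-6) = 738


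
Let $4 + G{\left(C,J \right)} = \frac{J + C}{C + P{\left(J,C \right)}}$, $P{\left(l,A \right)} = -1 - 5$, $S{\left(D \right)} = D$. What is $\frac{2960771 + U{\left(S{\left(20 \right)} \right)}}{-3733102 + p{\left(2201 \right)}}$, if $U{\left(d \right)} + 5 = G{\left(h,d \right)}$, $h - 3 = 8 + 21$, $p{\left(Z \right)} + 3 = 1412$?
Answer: $- \frac{2960764}{3731693} \approx -0.79341$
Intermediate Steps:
$p{\left(Z \right)} = 1409$ ($p{\left(Z \right)} = -3 + 1412 = 1409$)
$h = 32$ ($h = 3 + \left(8 + 21\right) = 3 + 29 = 32$)
$P{\left(l,A \right)} = -6$
$G{\left(C,J \right)} = -4 + \frac{C + J}{-6 + C}$ ($G{\left(C,J \right)} = -4 + \frac{J + C}{C - 6} = -4 + \frac{C + J}{-6 + C}$)
$U{\left(d \right)} = - \frac{101}{13} + \frac{d}{26}$ ($U{\left(d \right)} = -5 + \frac{24 + d - 96}{-6 + 32} = -5 + \frac{24 + d - 96}{26} = -5 + \frac{-72 + d}{26} = -5 + \left(- \frac{36}{13} + \frac{d}{26}\right) = - \frac{101}{13} + \frac{d}{26}$)
$\frac{2960771 + U{\left(S{\left(20 \right)} \right)}}{-3733102 + p{\left(2201 \right)}} = \frac{2960771 + \left(- \frac{101}{13} + \frac{1}{26} \cdot 20\right)}{-3733102 + 1409} = \frac{2960771 + \left(- \frac{101}{13} + \frac{10}{13}\right)}{-3731693} = \left(2960771 - 7\right) \left(- \frac{1}{3731693}\right) = 2960764 \left(- \frac{1}{3731693}\right) = - \frac{2960764}{3731693}$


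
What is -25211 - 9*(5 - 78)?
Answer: -24554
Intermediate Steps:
-25211 - 9*(5 - 78) = -25211 - 9*(-73) = -25211 - 1*(-657) = -25211 + 657 = -24554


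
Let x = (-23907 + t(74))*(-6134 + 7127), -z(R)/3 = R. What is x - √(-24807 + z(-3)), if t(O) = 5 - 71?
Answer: -23805189 - I*√24798 ≈ -2.3805e+7 - 157.47*I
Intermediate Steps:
z(R) = -3*R
t(O) = -66
x = -23805189 (x = (-23907 - 66)*(-6134 + 7127) = -23973*993 = -23805189)
x - √(-24807 + z(-3)) = -23805189 - √(-24807 - 3*(-3)) = -23805189 - √(-24807 + 9) = -23805189 - √(-24798) = -23805189 - I*√24798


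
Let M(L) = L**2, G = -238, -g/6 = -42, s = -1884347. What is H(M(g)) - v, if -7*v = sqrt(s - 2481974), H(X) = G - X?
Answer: -63742 + I*sqrt(4366321)/7 ≈ -63742.0 + 298.51*I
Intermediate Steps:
g = 252 (g = -6*(-42) = 252)
H(X) = -238 - X
v = -I*sqrt(4366321)/7 (v = -sqrt(-1884347 - 2481974)/7 = -I*sqrt(4366321)/7 ≈ -298.51*I)
H(M(g)) - v = (-238 - 1*252**2) - (-1)*I*sqrt(4366321)/7 = (-238 - 1*63504) + I*sqrt(4366321)/7 = (-238 - 63504) + I*sqrt(4366321)/7 = -63742 + I*sqrt(4366321)/7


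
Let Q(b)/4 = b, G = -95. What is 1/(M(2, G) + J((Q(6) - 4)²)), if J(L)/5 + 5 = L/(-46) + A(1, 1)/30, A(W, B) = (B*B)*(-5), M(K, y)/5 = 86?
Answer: 138/49775 ≈ 0.0027725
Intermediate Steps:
Q(b) = 4*b
M(K, y) = 430 (M(K, y) = 5*86 = 430)
A(W, B) = -5*B² (A(W, B) = B²*(-5) = -5*B²)
J(L) = -155/6 - 5*L/46 (J(L) = -25 + 5*(L/(-46) - 5*1²/30) = -25 + 5*(L*(-1/46) - 5*1*(1/30)) = -25 + 5*(-L/46 - 5*1/30) = -25 + 5*(-L/46 - ⅙) = -25 + 5*(-⅙ - L/46) = -25 + (-⅚ - 5*L/46) = -155/6 - 5*L/46)
1/(M(2, G) + J((Q(6) - 4)²)) = 1/(430 + (-155/6 - 5*(4*6 - 4)²/46)) = 1/(430 + (-155/6 - 5*(24 - 4)²/46)) = 1/(430 + (-155/6 - 5/46*20²)) = 1/(430 + (-155/6 - 5/46*400)) = 1/(430 + (-155/6 - 1000/23)) = 1/(430 - 9565/138) = 1/(49775/138) = 138/49775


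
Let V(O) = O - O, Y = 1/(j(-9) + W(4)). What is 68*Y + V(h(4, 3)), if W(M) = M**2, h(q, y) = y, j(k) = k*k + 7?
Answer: 17/26 ≈ 0.65385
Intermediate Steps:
j(k) = 7 + k**2 (j(k) = k**2 + 7 = 7 + k**2)
Y = 1/104 (Y = 1/((7 + (-9)**2) + 4**2) = 1/((7 + 81) + 16) = 1/(88 + 16) = 1/104 ≈ 0.0096154)
V(O) = 0
68*Y + V(h(4, 3)) = 68*(1/104) + 0 = 17/26 + 0 = 17/26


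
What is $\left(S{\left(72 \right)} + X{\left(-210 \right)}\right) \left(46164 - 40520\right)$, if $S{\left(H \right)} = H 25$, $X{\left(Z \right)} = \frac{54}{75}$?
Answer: $\frac{254081592}{25} \approx 1.0163 \cdot 10^{7}$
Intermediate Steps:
$X{\left(Z \right)} = \frac{18}{25}$ ($X{\left(Z \right)} = 54 \cdot \frac{1}{75} = \frac{18}{25}$)
$S{\left(H \right)} = 25 H$
$\left(S{\left(72 \right)} + X{\left(-210 \right)}\right) \left(46164 - 40520\right) = \left(25 \cdot 72 + \frac{18}{25}\right) \left(46164 - 40520\right) = \left(1800 + \frac{18}{25}\right) 5644 = \frac{45018}{25} \cdot 5644 = \frac{254081592}{25}$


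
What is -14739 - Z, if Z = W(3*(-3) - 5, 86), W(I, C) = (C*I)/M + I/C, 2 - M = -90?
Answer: -14563767/989 ≈ -14726.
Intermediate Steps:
M = 92 (M = 2 - 1*(-90) = 2 + 90 = 92)
W(I, C) = I/C + C*I/92 (W(I, C) = (C*I)/92 + I/C = (C*I)*(1/92) + I/C = C*I/92 + I/C = I/C + C*I/92)
Z = -13104/989 (Z = (3*(-3) - 5)/86 + (1/92)*86*(3*(-3) - 5) = (-9 - 5)*(1/86) + (1/92)*86*(-9 - 5) = -14*1/86 + (1/92)*86*(-14) = -7/43 - 301/23 = -13104/989 ≈ -13.250)
-14739 - Z = -14739 - 1*(-13104/989) = -14739 + 13104/989 = -14563767/989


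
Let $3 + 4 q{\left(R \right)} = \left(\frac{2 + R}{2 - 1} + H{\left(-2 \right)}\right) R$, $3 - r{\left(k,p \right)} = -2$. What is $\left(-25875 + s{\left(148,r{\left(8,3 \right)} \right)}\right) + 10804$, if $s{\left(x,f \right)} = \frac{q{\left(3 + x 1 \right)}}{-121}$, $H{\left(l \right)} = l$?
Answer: $- \frac{3658581}{242} \approx -15118.0$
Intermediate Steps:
$r{\left(k,p \right)} = 5$ ($r{\left(k,p \right)} = 3 - -2 = 3 + 2 = 5$)
$q{\left(R \right)} = - \frac{3}{4} + \frac{R^{2}}{4}$ ($q{\left(R \right)} = - \frac{3}{4} + \frac{\left(\frac{2 + R}{2 - 1} - 2\right) R}{4} = - \frac{3}{4} + \frac{\left(\frac{2 + R}{1} - 2\right) R}{4} = - \frac{3}{4} + \frac{\left(\left(2 + R\right) 1 - 2\right) R}{4} = - \frac{3}{4} + \frac{\left(\left(2 + R\right) - 2\right) R}{4} = - \frac{3}{4} + \frac{R R}{4} = - \frac{3}{4} + \frac{R^{2}}{4}$)
$s{\left(x,f \right)} = \frac{3}{484} - \frac{\left(3 + x\right)^{2}}{484}$ ($s{\left(x,f \right)} = \frac{- \frac{3}{4} + \frac{\left(3 + x 1\right)^{2}}{4}}{-121} = \left(- \frac{3}{4} + \frac{\left(3 + x\right)^{2}}{4}\right) \left(- \frac{1}{121}\right) = \frac{3}{484} - \frac{\left(3 + x\right)^{2}}{484}$)
$\left(-25875 + s{\left(148,r{\left(8,3 \right)} \right)}\right) + 10804 = \left(-25875 + \left(\frac{3}{484} - \frac{\left(3 + 148\right)^{2}}{484}\right)\right) + 10804 = \left(-25875 + \left(\frac{3}{484} - \frac{151^{2}}{484}\right)\right) + 10804 = \left(-25875 + \left(\frac{3}{484} - \frac{22801}{484}\right)\right) + 10804 = \left(-25875 - \frac{11399}{242}\right) + 10804 = - \frac{6273149}{242} + 10804 = - \frac{3658581}{242}$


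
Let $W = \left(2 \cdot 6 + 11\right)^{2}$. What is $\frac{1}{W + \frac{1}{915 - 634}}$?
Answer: $\frac{281}{148650} \approx 0.0018903$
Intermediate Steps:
$W = 529$ ($W = \left(12 + 11\right)^{2} = 23^{2} = 529$)
$\frac{1}{W + \frac{1}{915 - 634}} = \frac{1}{529 + \frac{1}{915 - 634}} = \frac{1}{529 + \frac{1}{281}} = \frac{1}{\frac{148650}{281}} = \frac{281}{148650}$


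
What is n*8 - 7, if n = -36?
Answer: -295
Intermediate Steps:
n*8 - 7 = -36*8 - 7 = -288 - 7 = -295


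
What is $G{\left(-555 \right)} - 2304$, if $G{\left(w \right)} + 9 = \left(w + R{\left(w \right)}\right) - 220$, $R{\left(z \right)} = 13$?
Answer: $-3075$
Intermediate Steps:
$G{\left(w \right)} = -216 + w$ ($G{\left(w \right)} = -9 + \left(\left(w + 13\right) - 220\right) = -9 + \left(\left(13 + w\right) - 220\right) = -9 + \left(-207 + w\right) = -216 + w$)
$G{\left(-555 \right)} - 2304 = \left(-216 - 555\right) - 2304 = -771 - 2304 = -3075$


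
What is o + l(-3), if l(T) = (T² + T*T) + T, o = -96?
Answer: -81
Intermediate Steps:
l(T) = T + 2*T² (l(T) = (T² + T²) + T = 2*T² + T = T + 2*T²)
o + l(-3) = -96 - 3*(1 + 2*(-3)) = -96 - 3*(1 - 6) = -96 - 3*(-5) = -96 + 15 = -81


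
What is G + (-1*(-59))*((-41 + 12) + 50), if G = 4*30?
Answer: 1359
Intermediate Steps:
G = 120
G + (-1*(-59))*((-41 + 12) + 50) = 120 + (-1*(-59))*((-41 + 12) + 50) = 120 + 59*(-29 + 50) = 120 + 59*21 = 120 + 1239 = 1359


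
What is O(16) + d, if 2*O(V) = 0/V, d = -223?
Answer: -223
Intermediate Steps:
O(V) = 0 (O(V) = (0/V)/2 = (½)*0 = 0)
O(16) + d = 0 - 223 = -223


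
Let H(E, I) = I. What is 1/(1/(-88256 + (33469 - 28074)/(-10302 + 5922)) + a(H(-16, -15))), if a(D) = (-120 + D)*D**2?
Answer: -77313335/2348392551501 ≈ -3.2922e-5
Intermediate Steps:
a(D) = D**2*(-120 + D)
1/(1/(-88256 + (33469 - 28074)/(-10302 + 5922)) + a(H(-16, -15))) = 1/(1/(-88256 + (33469 - 28074)/(-10302 + 5922)) + (-15)**2*(-120 - 15)) = 1/(1/(-88256 + 5395/(-4380)) + 225*(-135)) = 1/(1/(-88256 + 5395*(-1/4380)) - 30375) = 1/(1/(-88256 - 1079/876) - 30375) = 1/(1/(-77313335/876) - 30375) = 1/(-876/77313335 - 30375) = 1/(-2348392551501/77313335) = -77313335/2348392551501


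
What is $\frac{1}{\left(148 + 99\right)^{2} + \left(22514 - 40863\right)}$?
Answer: $\frac{1}{42660} \approx 2.3441 \cdot 10^{-5}$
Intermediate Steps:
$\frac{1}{\left(148 + 99\right)^{2} + \left(22514 - 40863\right)} = \frac{1}{247^{2} - 18349} = \frac{1}{61009 - 18349} = \frac{1}{42660}$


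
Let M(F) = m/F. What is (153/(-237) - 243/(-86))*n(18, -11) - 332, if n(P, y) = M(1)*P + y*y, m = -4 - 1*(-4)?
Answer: -463477/6794 ≈ -68.219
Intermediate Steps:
m = 0 (m = -4 + 4 = 0)
M(F) = 0 (M(F) = 0/F = 0)
n(P, y) = y² (n(P, y) = 0*P + y*y = 0 + y² = y²)
(153/(-237) - 243/(-86))*n(18, -11) - 332 = (153/(-237) - 243/(-86))*(-11)² - 332 = (153*(-1/237) - 243*(-1/86))*121 - 332 = (-51/79 + 243/86)*121 - 332 = (14811/6794)*121 - 332 = 1792131/6794 - 332 = -463477/6794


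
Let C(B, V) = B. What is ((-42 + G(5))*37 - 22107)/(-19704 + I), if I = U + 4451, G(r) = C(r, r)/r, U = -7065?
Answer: 11812/11159 ≈ 1.0585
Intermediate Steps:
G(r) = 1 (G(r) = r/r = 1)
I = -2614 (I = -7065 + 4451 = -2614)
((-42 + G(5))*37 - 22107)/(-19704 + I) = ((-42 + 1)*37 - 22107)/(-19704 - 2614) = (-41*37 - 22107)/(-22318) = (-1517 - 22107)*(-1/22318) = -23624*(-1/22318) = 11812/11159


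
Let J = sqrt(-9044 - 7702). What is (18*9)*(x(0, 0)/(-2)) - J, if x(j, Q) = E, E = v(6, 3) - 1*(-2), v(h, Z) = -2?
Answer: -I*sqrt(16746) ≈ -129.41*I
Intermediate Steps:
E = 0 (E = -2 - 1*(-2) = -2 + 2 = 0)
x(j, Q) = 0
J = I*sqrt(16746) (J = sqrt(-16746) = I*sqrt(16746) ≈ 129.41*I)
(18*9)*(x(0, 0)/(-2)) - J = (18*9)*(0/(-2)) - I*sqrt(16746) = 162*(0*(-1/2)) - I*sqrt(16746) = 162*0 - I*sqrt(16746) = 0 - I*sqrt(16746) = -I*sqrt(16746)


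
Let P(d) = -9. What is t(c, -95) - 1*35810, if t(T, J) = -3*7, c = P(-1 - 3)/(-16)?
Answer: -35831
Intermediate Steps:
c = 9/16 (c = -9/(-16) = -9*(-1/16) = 9/16 ≈ 0.56250)
t(T, J) = -21
t(c, -95) - 1*35810 = -21 - 1*35810 = -21 - 35810 = -35831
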